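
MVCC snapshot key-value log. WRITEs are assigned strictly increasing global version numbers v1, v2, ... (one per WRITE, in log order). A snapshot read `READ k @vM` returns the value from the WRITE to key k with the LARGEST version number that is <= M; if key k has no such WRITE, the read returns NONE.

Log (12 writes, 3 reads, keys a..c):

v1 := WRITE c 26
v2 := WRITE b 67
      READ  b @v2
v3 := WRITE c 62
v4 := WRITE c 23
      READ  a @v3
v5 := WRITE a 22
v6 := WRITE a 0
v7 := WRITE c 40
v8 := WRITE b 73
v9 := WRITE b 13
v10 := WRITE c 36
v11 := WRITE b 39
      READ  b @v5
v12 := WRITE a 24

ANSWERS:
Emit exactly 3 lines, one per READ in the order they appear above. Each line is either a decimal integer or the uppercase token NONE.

v1: WRITE c=26  (c history now [(1, 26)])
v2: WRITE b=67  (b history now [(2, 67)])
READ b @v2: history=[(2, 67)] -> pick v2 -> 67
v3: WRITE c=62  (c history now [(1, 26), (3, 62)])
v4: WRITE c=23  (c history now [(1, 26), (3, 62), (4, 23)])
READ a @v3: history=[] -> no version <= 3 -> NONE
v5: WRITE a=22  (a history now [(5, 22)])
v6: WRITE a=0  (a history now [(5, 22), (6, 0)])
v7: WRITE c=40  (c history now [(1, 26), (3, 62), (4, 23), (7, 40)])
v8: WRITE b=73  (b history now [(2, 67), (8, 73)])
v9: WRITE b=13  (b history now [(2, 67), (8, 73), (9, 13)])
v10: WRITE c=36  (c history now [(1, 26), (3, 62), (4, 23), (7, 40), (10, 36)])
v11: WRITE b=39  (b history now [(2, 67), (8, 73), (9, 13), (11, 39)])
READ b @v5: history=[(2, 67), (8, 73), (9, 13), (11, 39)] -> pick v2 -> 67
v12: WRITE a=24  (a history now [(5, 22), (6, 0), (12, 24)])

Answer: 67
NONE
67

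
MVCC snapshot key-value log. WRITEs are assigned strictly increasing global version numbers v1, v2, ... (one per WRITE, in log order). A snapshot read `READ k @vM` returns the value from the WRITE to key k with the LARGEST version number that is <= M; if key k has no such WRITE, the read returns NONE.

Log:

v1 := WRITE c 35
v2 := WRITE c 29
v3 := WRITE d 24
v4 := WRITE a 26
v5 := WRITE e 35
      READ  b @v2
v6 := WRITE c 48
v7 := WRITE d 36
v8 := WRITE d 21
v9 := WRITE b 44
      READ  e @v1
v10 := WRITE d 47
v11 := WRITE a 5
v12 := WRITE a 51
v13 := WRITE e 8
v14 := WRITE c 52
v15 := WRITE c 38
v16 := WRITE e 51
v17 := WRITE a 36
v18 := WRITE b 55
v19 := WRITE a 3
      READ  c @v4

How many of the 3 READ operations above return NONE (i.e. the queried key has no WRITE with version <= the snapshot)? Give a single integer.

v1: WRITE c=35  (c history now [(1, 35)])
v2: WRITE c=29  (c history now [(1, 35), (2, 29)])
v3: WRITE d=24  (d history now [(3, 24)])
v4: WRITE a=26  (a history now [(4, 26)])
v5: WRITE e=35  (e history now [(5, 35)])
READ b @v2: history=[] -> no version <= 2 -> NONE
v6: WRITE c=48  (c history now [(1, 35), (2, 29), (6, 48)])
v7: WRITE d=36  (d history now [(3, 24), (7, 36)])
v8: WRITE d=21  (d history now [(3, 24), (7, 36), (8, 21)])
v9: WRITE b=44  (b history now [(9, 44)])
READ e @v1: history=[(5, 35)] -> no version <= 1 -> NONE
v10: WRITE d=47  (d history now [(3, 24), (7, 36), (8, 21), (10, 47)])
v11: WRITE a=5  (a history now [(4, 26), (11, 5)])
v12: WRITE a=51  (a history now [(4, 26), (11, 5), (12, 51)])
v13: WRITE e=8  (e history now [(5, 35), (13, 8)])
v14: WRITE c=52  (c history now [(1, 35), (2, 29), (6, 48), (14, 52)])
v15: WRITE c=38  (c history now [(1, 35), (2, 29), (6, 48), (14, 52), (15, 38)])
v16: WRITE e=51  (e history now [(5, 35), (13, 8), (16, 51)])
v17: WRITE a=36  (a history now [(4, 26), (11, 5), (12, 51), (17, 36)])
v18: WRITE b=55  (b history now [(9, 44), (18, 55)])
v19: WRITE a=3  (a history now [(4, 26), (11, 5), (12, 51), (17, 36), (19, 3)])
READ c @v4: history=[(1, 35), (2, 29), (6, 48), (14, 52), (15, 38)] -> pick v2 -> 29
Read results in order: ['NONE', 'NONE', '29']
NONE count = 2

Answer: 2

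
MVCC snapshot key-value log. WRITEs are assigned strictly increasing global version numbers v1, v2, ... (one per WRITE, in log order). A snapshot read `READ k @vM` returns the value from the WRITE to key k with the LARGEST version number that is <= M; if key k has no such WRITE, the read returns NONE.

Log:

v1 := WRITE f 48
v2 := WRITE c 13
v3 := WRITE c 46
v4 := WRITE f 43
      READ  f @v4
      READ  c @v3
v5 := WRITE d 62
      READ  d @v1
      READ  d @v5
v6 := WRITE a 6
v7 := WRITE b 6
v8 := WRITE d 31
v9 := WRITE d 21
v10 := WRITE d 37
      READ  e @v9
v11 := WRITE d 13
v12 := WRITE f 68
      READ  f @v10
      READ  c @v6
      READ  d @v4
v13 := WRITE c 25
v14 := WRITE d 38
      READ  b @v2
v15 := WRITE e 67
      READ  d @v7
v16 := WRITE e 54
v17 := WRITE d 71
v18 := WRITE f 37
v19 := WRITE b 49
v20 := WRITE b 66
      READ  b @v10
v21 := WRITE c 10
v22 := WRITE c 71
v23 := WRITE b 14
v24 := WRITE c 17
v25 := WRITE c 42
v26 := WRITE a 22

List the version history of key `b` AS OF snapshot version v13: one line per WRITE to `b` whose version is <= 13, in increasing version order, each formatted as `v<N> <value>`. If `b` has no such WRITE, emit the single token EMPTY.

Scan writes for key=b with version <= 13:
  v1 WRITE f 48 -> skip
  v2 WRITE c 13 -> skip
  v3 WRITE c 46 -> skip
  v4 WRITE f 43 -> skip
  v5 WRITE d 62 -> skip
  v6 WRITE a 6 -> skip
  v7 WRITE b 6 -> keep
  v8 WRITE d 31 -> skip
  v9 WRITE d 21 -> skip
  v10 WRITE d 37 -> skip
  v11 WRITE d 13 -> skip
  v12 WRITE f 68 -> skip
  v13 WRITE c 25 -> skip
  v14 WRITE d 38 -> skip
  v15 WRITE e 67 -> skip
  v16 WRITE e 54 -> skip
  v17 WRITE d 71 -> skip
  v18 WRITE f 37 -> skip
  v19 WRITE b 49 -> drop (> snap)
  v20 WRITE b 66 -> drop (> snap)
  v21 WRITE c 10 -> skip
  v22 WRITE c 71 -> skip
  v23 WRITE b 14 -> drop (> snap)
  v24 WRITE c 17 -> skip
  v25 WRITE c 42 -> skip
  v26 WRITE a 22 -> skip
Collected: [(7, 6)]

Answer: v7 6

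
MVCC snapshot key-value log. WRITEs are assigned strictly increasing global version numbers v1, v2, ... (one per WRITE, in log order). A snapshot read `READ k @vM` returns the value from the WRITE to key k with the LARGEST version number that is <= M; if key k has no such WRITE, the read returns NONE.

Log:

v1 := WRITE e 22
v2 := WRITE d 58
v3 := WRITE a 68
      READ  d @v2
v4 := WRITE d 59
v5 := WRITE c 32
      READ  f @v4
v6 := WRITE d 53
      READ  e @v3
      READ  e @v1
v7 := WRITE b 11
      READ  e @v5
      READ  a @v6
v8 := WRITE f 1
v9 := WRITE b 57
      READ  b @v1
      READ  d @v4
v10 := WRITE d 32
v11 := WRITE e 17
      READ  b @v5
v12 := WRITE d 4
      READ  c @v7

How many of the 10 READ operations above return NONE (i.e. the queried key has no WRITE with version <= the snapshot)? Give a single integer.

v1: WRITE e=22  (e history now [(1, 22)])
v2: WRITE d=58  (d history now [(2, 58)])
v3: WRITE a=68  (a history now [(3, 68)])
READ d @v2: history=[(2, 58)] -> pick v2 -> 58
v4: WRITE d=59  (d history now [(2, 58), (4, 59)])
v5: WRITE c=32  (c history now [(5, 32)])
READ f @v4: history=[] -> no version <= 4 -> NONE
v6: WRITE d=53  (d history now [(2, 58), (4, 59), (6, 53)])
READ e @v3: history=[(1, 22)] -> pick v1 -> 22
READ e @v1: history=[(1, 22)] -> pick v1 -> 22
v7: WRITE b=11  (b history now [(7, 11)])
READ e @v5: history=[(1, 22)] -> pick v1 -> 22
READ a @v6: history=[(3, 68)] -> pick v3 -> 68
v8: WRITE f=1  (f history now [(8, 1)])
v9: WRITE b=57  (b history now [(7, 11), (9, 57)])
READ b @v1: history=[(7, 11), (9, 57)] -> no version <= 1 -> NONE
READ d @v4: history=[(2, 58), (4, 59), (6, 53)] -> pick v4 -> 59
v10: WRITE d=32  (d history now [(2, 58), (4, 59), (6, 53), (10, 32)])
v11: WRITE e=17  (e history now [(1, 22), (11, 17)])
READ b @v5: history=[(7, 11), (9, 57)] -> no version <= 5 -> NONE
v12: WRITE d=4  (d history now [(2, 58), (4, 59), (6, 53), (10, 32), (12, 4)])
READ c @v7: history=[(5, 32)] -> pick v5 -> 32
Read results in order: ['58', 'NONE', '22', '22', '22', '68', 'NONE', '59', 'NONE', '32']
NONE count = 3

Answer: 3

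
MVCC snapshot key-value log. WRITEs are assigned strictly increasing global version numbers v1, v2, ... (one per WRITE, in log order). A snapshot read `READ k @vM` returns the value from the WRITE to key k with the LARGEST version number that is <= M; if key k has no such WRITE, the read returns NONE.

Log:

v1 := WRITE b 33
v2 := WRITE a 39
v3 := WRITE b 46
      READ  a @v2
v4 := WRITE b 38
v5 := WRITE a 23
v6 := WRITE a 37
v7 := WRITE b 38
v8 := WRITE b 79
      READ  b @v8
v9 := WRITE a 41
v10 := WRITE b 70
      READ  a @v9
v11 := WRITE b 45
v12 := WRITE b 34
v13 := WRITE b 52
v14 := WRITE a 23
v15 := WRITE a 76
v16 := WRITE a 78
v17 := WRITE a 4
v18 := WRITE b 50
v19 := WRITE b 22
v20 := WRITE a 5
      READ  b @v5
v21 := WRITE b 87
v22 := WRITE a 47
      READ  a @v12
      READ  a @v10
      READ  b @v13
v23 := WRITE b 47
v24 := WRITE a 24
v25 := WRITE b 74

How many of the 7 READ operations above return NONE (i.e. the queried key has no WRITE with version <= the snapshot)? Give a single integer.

v1: WRITE b=33  (b history now [(1, 33)])
v2: WRITE a=39  (a history now [(2, 39)])
v3: WRITE b=46  (b history now [(1, 33), (3, 46)])
READ a @v2: history=[(2, 39)] -> pick v2 -> 39
v4: WRITE b=38  (b history now [(1, 33), (3, 46), (4, 38)])
v5: WRITE a=23  (a history now [(2, 39), (5, 23)])
v6: WRITE a=37  (a history now [(2, 39), (5, 23), (6, 37)])
v7: WRITE b=38  (b history now [(1, 33), (3, 46), (4, 38), (7, 38)])
v8: WRITE b=79  (b history now [(1, 33), (3, 46), (4, 38), (7, 38), (8, 79)])
READ b @v8: history=[(1, 33), (3, 46), (4, 38), (7, 38), (8, 79)] -> pick v8 -> 79
v9: WRITE a=41  (a history now [(2, 39), (5, 23), (6, 37), (9, 41)])
v10: WRITE b=70  (b history now [(1, 33), (3, 46), (4, 38), (7, 38), (8, 79), (10, 70)])
READ a @v9: history=[(2, 39), (5, 23), (6, 37), (9, 41)] -> pick v9 -> 41
v11: WRITE b=45  (b history now [(1, 33), (3, 46), (4, 38), (7, 38), (8, 79), (10, 70), (11, 45)])
v12: WRITE b=34  (b history now [(1, 33), (3, 46), (4, 38), (7, 38), (8, 79), (10, 70), (11, 45), (12, 34)])
v13: WRITE b=52  (b history now [(1, 33), (3, 46), (4, 38), (7, 38), (8, 79), (10, 70), (11, 45), (12, 34), (13, 52)])
v14: WRITE a=23  (a history now [(2, 39), (5, 23), (6, 37), (9, 41), (14, 23)])
v15: WRITE a=76  (a history now [(2, 39), (5, 23), (6, 37), (9, 41), (14, 23), (15, 76)])
v16: WRITE a=78  (a history now [(2, 39), (5, 23), (6, 37), (9, 41), (14, 23), (15, 76), (16, 78)])
v17: WRITE a=4  (a history now [(2, 39), (5, 23), (6, 37), (9, 41), (14, 23), (15, 76), (16, 78), (17, 4)])
v18: WRITE b=50  (b history now [(1, 33), (3, 46), (4, 38), (7, 38), (8, 79), (10, 70), (11, 45), (12, 34), (13, 52), (18, 50)])
v19: WRITE b=22  (b history now [(1, 33), (3, 46), (4, 38), (7, 38), (8, 79), (10, 70), (11, 45), (12, 34), (13, 52), (18, 50), (19, 22)])
v20: WRITE a=5  (a history now [(2, 39), (5, 23), (6, 37), (9, 41), (14, 23), (15, 76), (16, 78), (17, 4), (20, 5)])
READ b @v5: history=[(1, 33), (3, 46), (4, 38), (7, 38), (8, 79), (10, 70), (11, 45), (12, 34), (13, 52), (18, 50), (19, 22)] -> pick v4 -> 38
v21: WRITE b=87  (b history now [(1, 33), (3, 46), (4, 38), (7, 38), (8, 79), (10, 70), (11, 45), (12, 34), (13, 52), (18, 50), (19, 22), (21, 87)])
v22: WRITE a=47  (a history now [(2, 39), (5, 23), (6, 37), (9, 41), (14, 23), (15, 76), (16, 78), (17, 4), (20, 5), (22, 47)])
READ a @v12: history=[(2, 39), (5, 23), (6, 37), (9, 41), (14, 23), (15, 76), (16, 78), (17, 4), (20, 5), (22, 47)] -> pick v9 -> 41
READ a @v10: history=[(2, 39), (5, 23), (6, 37), (9, 41), (14, 23), (15, 76), (16, 78), (17, 4), (20, 5), (22, 47)] -> pick v9 -> 41
READ b @v13: history=[(1, 33), (3, 46), (4, 38), (7, 38), (8, 79), (10, 70), (11, 45), (12, 34), (13, 52), (18, 50), (19, 22), (21, 87)] -> pick v13 -> 52
v23: WRITE b=47  (b history now [(1, 33), (3, 46), (4, 38), (7, 38), (8, 79), (10, 70), (11, 45), (12, 34), (13, 52), (18, 50), (19, 22), (21, 87), (23, 47)])
v24: WRITE a=24  (a history now [(2, 39), (5, 23), (6, 37), (9, 41), (14, 23), (15, 76), (16, 78), (17, 4), (20, 5), (22, 47), (24, 24)])
v25: WRITE b=74  (b history now [(1, 33), (3, 46), (4, 38), (7, 38), (8, 79), (10, 70), (11, 45), (12, 34), (13, 52), (18, 50), (19, 22), (21, 87), (23, 47), (25, 74)])
Read results in order: ['39', '79', '41', '38', '41', '41', '52']
NONE count = 0

Answer: 0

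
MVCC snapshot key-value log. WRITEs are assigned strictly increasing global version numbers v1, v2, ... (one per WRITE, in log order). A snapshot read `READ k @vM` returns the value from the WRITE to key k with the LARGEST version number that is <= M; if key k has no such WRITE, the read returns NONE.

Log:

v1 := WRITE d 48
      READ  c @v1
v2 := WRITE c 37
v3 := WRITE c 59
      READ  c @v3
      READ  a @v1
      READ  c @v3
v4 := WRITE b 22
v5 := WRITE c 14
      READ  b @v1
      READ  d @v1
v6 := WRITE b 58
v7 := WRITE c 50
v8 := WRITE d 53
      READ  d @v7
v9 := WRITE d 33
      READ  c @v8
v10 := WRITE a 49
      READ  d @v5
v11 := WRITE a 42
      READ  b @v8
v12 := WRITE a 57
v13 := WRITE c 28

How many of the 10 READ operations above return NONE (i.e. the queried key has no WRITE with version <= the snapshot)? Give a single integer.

Answer: 3

Derivation:
v1: WRITE d=48  (d history now [(1, 48)])
READ c @v1: history=[] -> no version <= 1 -> NONE
v2: WRITE c=37  (c history now [(2, 37)])
v3: WRITE c=59  (c history now [(2, 37), (3, 59)])
READ c @v3: history=[(2, 37), (3, 59)] -> pick v3 -> 59
READ a @v1: history=[] -> no version <= 1 -> NONE
READ c @v3: history=[(2, 37), (3, 59)] -> pick v3 -> 59
v4: WRITE b=22  (b history now [(4, 22)])
v5: WRITE c=14  (c history now [(2, 37), (3, 59), (5, 14)])
READ b @v1: history=[(4, 22)] -> no version <= 1 -> NONE
READ d @v1: history=[(1, 48)] -> pick v1 -> 48
v6: WRITE b=58  (b history now [(4, 22), (6, 58)])
v7: WRITE c=50  (c history now [(2, 37), (3, 59), (5, 14), (7, 50)])
v8: WRITE d=53  (d history now [(1, 48), (8, 53)])
READ d @v7: history=[(1, 48), (8, 53)] -> pick v1 -> 48
v9: WRITE d=33  (d history now [(1, 48), (8, 53), (9, 33)])
READ c @v8: history=[(2, 37), (3, 59), (5, 14), (7, 50)] -> pick v7 -> 50
v10: WRITE a=49  (a history now [(10, 49)])
READ d @v5: history=[(1, 48), (8, 53), (9, 33)] -> pick v1 -> 48
v11: WRITE a=42  (a history now [(10, 49), (11, 42)])
READ b @v8: history=[(4, 22), (6, 58)] -> pick v6 -> 58
v12: WRITE a=57  (a history now [(10, 49), (11, 42), (12, 57)])
v13: WRITE c=28  (c history now [(2, 37), (3, 59), (5, 14), (7, 50), (13, 28)])
Read results in order: ['NONE', '59', 'NONE', '59', 'NONE', '48', '48', '50', '48', '58']
NONE count = 3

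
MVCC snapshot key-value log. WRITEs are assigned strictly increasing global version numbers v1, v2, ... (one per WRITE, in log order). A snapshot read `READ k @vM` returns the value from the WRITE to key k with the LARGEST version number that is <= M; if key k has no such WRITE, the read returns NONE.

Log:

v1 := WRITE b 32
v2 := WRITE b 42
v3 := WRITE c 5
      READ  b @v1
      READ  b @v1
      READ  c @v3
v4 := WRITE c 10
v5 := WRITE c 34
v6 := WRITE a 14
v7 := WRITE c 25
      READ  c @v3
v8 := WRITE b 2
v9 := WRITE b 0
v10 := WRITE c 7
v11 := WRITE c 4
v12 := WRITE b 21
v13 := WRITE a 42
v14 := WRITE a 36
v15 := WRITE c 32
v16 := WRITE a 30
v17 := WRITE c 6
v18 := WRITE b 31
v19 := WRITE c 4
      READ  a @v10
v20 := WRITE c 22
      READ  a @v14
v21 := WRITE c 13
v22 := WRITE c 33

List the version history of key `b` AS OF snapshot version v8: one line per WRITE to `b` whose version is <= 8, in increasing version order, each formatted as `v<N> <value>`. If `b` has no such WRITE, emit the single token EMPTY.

Scan writes for key=b with version <= 8:
  v1 WRITE b 32 -> keep
  v2 WRITE b 42 -> keep
  v3 WRITE c 5 -> skip
  v4 WRITE c 10 -> skip
  v5 WRITE c 34 -> skip
  v6 WRITE a 14 -> skip
  v7 WRITE c 25 -> skip
  v8 WRITE b 2 -> keep
  v9 WRITE b 0 -> drop (> snap)
  v10 WRITE c 7 -> skip
  v11 WRITE c 4 -> skip
  v12 WRITE b 21 -> drop (> snap)
  v13 WRITE a 42 -> skip
  v14 WRITE a 36 -> skip
  v15 WRITE c 32 -> skip
  v16 WRITE a 30 -> skip
  v17 WRITE c 6 -> skip
  v18 WRITE b 31 -> drop (> snap)
  v19 WRITE c 4 -> skip
  v20 WRITE c 22 -> skip
  v21 WRITE c 13 -> skip
  v22 WRITE c 33 -> skip
Collected: [(1, 32), (2, 42), (8, 2)]

Answer: v1 32
v2 42
v8 2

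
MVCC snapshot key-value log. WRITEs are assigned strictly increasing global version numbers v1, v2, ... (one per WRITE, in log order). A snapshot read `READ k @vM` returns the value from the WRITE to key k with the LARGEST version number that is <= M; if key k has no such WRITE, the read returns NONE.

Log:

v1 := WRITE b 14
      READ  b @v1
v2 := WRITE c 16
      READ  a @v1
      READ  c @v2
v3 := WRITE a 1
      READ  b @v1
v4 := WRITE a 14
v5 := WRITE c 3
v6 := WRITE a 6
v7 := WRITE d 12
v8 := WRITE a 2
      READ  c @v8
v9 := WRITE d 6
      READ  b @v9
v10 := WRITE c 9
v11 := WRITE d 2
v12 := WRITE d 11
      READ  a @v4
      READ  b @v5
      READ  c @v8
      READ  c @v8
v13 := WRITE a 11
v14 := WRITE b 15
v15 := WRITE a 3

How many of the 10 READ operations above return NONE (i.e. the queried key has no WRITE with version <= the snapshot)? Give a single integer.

Answer: 1

Derivation:
v1: WRITE b=14  (b history now [(1, 14)])
READ b @v1: history=[(1, 14)] -> pick v1 -> 14
v2: WRITE c=16  (c history now [(2, 16)])
READ a @v1: history=[] -> no version <= 1 -> NONE
READ c @v2: history=[(2, 16)] -> pick v2 -> 16
v3: WRITE a=1  (a history now [(3, 1)])
READ b @v1: history=[(1, 14)] -> pick v1 -> 14
v4: WRITE a=14  (a history now [(3, 1), (4, 14)])
v5: WRITE c=3  (c history now [(2, 16), (5, 3)])
v6: WRITE a=6  (a history now [(3, 1), (4, 14), (6, 6)])
v7: WRITE d=12  (d history now [(7, 12)])
v8: WRITE a=2  (a history now [(3, 1), (4, 14), (6, 6), (8, 2)])
READ c @v8: history=[(2, 16), (5, 3)] -> pick v5 -> 3
v9: WRITE d=6  (d history now [(7, 12), (9, 6)])
READ b @v9: history=[(1, 14)] -> pick v1 -> 14
v10: WRITE c=9  (c history now [(2, 16), (5, 3), (10, 9)])
v11: WRITE d=2  (d history now [(7, 12), (9, 6), (11, 2)])
v12: WRITE d=11  (d history now [(7, 12), (9, 6), (11, 2), (12, 11)])
READ a @v4: history=[(3, 1), (4, 14), (6, 6), (8, 2)] -> pick v4 -> 14
READ b @v5: history=[(1, 14)] -> pick v1 -> 14
READ c @v8: history=[(2, 16), (5, 3), (10, 9)] -> pick v5 -> 3
READ c @v8: history=[(2, 16), (5, 3), (10, 9)] -> pick v5 -> 3
v13: WRITE a=11  (a history now [(3, 1), (4, 14), (6, 6), (8, 2), (13, 11)])
v14: WRITE b=15  (b history now [(1, 14), (14, 15)])
v15: WRITE a=3  (a history now [(3, 1), (4, 14), (6, 6), (8, 2), (13, 11), (15, 3)])
Read results in order: ['14', 'NONE', '16', '14', '3', '14', '14', '14', '3', '3']
NONE count = 1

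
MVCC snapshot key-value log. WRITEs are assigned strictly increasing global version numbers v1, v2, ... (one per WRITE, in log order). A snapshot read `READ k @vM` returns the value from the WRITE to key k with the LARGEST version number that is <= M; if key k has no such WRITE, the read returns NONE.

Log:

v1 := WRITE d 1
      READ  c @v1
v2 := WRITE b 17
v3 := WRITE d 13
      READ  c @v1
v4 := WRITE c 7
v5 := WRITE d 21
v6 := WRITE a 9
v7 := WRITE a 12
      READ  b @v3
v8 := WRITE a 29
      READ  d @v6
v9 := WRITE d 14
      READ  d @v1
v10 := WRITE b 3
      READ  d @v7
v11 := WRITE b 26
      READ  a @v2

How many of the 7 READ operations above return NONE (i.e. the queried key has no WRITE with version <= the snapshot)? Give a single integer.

v1: WRITE d=1  (d history now [(1, 1)])
READ c @v1: history=[] -> no version <= 1 -> NONE
v2: WRITE b=17  (b history now [(2, 17)])
v3: WRITE d=13  (d history now [(1, 1), (3, 13)])
READ c @v1: history=[] -> no version <= 1 -> NONE
v4: WRITE c=7  (c history now [(4, 7)])
v5: WRITE d=21  (d history now [(1, 1), (3, 13), (5, 21)])
v6: WRITE a=9  (a history now [(6, 9)])
v7: WRITE a=12  (a history now [(6, 9), (7, 12)])
READ b @v3: history=[(2, 17)] -> pick v2 -> 17
v8: WRITE a=29  (a history now [(6, 9), (7, 12), (8, 29)])
READ d @v6: history=[(1, 1), (3, 13), (5, 21)] -> pick v5 -> 21
v9: WRITE d=14  (d history now [(1, 1), (3, 13), (5, 21), (9, 14)])
READ d @v1: history=[(1, 1), (3, 13), (5, 21), (9, 14)] -> pick v1 -> 1
v10: WRITE b=3  (b history now [(2, 17), (10, 3)])
READ d @v7: history=[(1, 1), (3, 13), (5, 21), (9, 14)] -> pick v5 -> 21
v11: WRITE b=26  (b history now [(2, 17), (10, 3), (11, 26)])
READ a @v2: history=[(6, 9), (7, 12), (8, 29)] -> no version <= 2 -> NONE
Read results in order: ['NONE', 'NONE', '17', '21', '1', '21', 'NONE']
NONE count = 3

Answer: 3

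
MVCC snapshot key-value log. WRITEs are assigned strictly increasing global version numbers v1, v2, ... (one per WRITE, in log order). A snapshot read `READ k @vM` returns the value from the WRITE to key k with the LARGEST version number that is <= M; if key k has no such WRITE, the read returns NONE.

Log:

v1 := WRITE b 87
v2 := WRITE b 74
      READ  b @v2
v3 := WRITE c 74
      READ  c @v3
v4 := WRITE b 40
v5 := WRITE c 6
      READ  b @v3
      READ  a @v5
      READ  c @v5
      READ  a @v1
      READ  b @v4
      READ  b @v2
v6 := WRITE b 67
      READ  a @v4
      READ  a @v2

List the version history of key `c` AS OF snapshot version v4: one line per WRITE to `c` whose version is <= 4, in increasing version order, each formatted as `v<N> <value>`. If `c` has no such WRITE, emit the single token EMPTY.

Answer: v3 74

Derivation:
Scan writes for key=c with version <= 4:
  v1 WRITE b 87 -> skip
  v2 WRITE b 74 -> skip
  v3 WRITE c 74 -> keep
  v4 WRITE b 40 -> skip
  v5 WRITE c 6 -> drop (> snap)
  v6 WRITE b 67 -> skip
Collected: [(3, 74)]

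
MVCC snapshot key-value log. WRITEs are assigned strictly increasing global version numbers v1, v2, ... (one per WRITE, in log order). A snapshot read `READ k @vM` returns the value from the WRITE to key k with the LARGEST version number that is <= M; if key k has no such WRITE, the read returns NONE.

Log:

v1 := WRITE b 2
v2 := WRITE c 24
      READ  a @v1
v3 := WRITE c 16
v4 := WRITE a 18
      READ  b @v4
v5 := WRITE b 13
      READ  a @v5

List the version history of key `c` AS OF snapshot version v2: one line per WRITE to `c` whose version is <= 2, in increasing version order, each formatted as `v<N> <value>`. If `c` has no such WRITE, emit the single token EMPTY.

Answer: v2 24

Derivation:
Scan writes for key=c with version <= 2:
  v1 WRITE b 2 -> skip
  v2 WRITE c 24 -> keep
  v3 WRITE c 16 -> drop (> snap)
  v4 WRITE a 18 -> skip
  v5 WRITE b 13 -> skip
Collected: [(2, 24)]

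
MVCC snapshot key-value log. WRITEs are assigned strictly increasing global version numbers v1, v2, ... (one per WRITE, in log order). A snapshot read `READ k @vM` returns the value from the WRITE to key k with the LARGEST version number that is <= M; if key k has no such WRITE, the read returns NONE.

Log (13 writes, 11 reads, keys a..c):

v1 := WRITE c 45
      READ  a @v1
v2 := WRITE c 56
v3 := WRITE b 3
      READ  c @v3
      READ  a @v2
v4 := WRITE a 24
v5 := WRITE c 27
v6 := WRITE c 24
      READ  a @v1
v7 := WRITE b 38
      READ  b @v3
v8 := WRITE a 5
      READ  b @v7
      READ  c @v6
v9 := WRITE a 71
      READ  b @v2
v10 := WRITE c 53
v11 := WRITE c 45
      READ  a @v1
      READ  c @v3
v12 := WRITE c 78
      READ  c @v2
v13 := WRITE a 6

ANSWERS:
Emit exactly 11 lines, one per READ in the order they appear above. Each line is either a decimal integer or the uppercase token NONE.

Answer: NONE
56
NONE
NONE
3
38
24
NONE
NONE
56
56

Derivation:
v1: WRITE c=45  (c history now [(1, 45)])
READ a @v1: history=[] -> no version <= 1 -> NONE
v2: WRITE c=56  (c history now [(1, 45), (2, 56)])
v3: WRITE b=3  (b history now [(3, 3)])
READ c @v3: history=[(1, 45), (2, 56)] -> pick v2 -> 56
READ a @v2: history=[] -> no version <= 2 -> NONE
v4: WRITE a=24  (a history now [(4, 24)])
v5: WRITE c=27  (c history now [(1, 45), (2, 56), (5, 27)])
v6: WRITE c=24  (c history now [(1, 45), (2, 56), (5, 27), (6, 24)])
READ a @v1: history=[(4, 24)] -> no version <= 1 -> NONE
v7: WRITE b=38  (b history now [(3, 3), (7, 38)])
READ b @v3: history=[(3, 3), (7, 38)] -> pick v3 -> 3
v8: WRITE a=5  (a history now [(4, 24), (8, 5)])
READ b @v7: history=[(3, 3), (7, 38)] -> pick v7 -> 38
READ c @v6: history=[(1, 45), (2, 56), (5, 27), (6, 24)] -> pick v6 -> 24
v9: WRITE a=71  (a history now [(4, 24), (8, 5), (9, 71)])
READ b @v2: history=[(3, 3), (7, 38)] -> no version <= 2 -> NONE
v10: WRITE c=53  (c history now [(1, 45), (2, 56), (5, 27), (6, 24), (10, 53)])
v11: WRITE c=45  (c history now [(1, 45), (2, 56), (5, 27), (6, 24), (10, 53), (11, 45)])
READ a @v1: history=[(4, 24), (8, 5), (9, 71)] -> no version <= 1 -> NONE
READ c @v3: history=[(1, 45), (2, 56), (5, 27), (6, 24), (10, 53), (11, 45)] -> pick v2 -> 56
v12: WRITE c=78  (c history now [(1, 45), (2, 56), (5, 27), (6, 24), (10, 53), (11, 45), (12, 78)])
READ c @v2: history=[(1, 45), (2, 56), (5, 27), (6, 24), (10, 53), (11, 45), (12, 78)] -> pick v2 -> 56
v13: WRITE a=6  (a history now [(4, 24), (8, 5), (9, 71), (13, 6)])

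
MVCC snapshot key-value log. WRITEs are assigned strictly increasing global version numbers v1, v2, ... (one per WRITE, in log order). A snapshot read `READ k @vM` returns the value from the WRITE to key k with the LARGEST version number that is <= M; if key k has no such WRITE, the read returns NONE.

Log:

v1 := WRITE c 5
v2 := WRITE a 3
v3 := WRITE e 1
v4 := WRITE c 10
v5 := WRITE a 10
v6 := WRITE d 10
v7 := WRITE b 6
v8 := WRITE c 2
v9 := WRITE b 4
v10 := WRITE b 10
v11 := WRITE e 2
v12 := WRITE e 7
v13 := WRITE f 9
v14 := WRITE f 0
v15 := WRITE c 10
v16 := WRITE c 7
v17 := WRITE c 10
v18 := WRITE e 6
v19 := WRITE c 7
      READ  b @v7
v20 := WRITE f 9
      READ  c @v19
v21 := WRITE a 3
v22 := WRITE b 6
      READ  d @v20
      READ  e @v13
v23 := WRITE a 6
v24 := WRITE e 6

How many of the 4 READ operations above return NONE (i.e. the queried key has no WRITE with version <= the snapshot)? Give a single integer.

Answer: 0

Derivation:
v1: WRITE c=5  (c history now [(1, 5)])
v2: WRITE a=3  (a history now [(2, 3)])
v3: WRITE e=1  (e history now [(3, 1)])
v4: WRITE c=10  (c history now [(1, 5), (4, 10)])
v5: WRITE a=10  (a history now [(2, 3), (5, 10)])
v6: WRITE d=10  (d history now [(6, 10)])
v7: WRITE b=6  (b history now [(7, 6)])
v8: WRITE c=2  (c history now [(1, 5), (4, 10), (8, 2)])
v9: WRITE b=4  (b history now [(7, 6), (9, 4)])
v10: WRITE b=10  (b history now [(7, 6), (9, 4), (10, 10)])
v11: WRITE e=2  (e history now [(3, 1), (11, 2)])
v12: WRITE e=7  (e history now [(3, 1), (11, 2), (12, 7)])
v13: WRITE f=9  (f history now [(13, 9)])
v14: WRITE f=0  (f history now [(13, 9), (14, 0)])
v15: WRITE c=10  (c history now [(1, 5), (4, 10), (8, 2), (15, 10)])
v16: WRITE c=7  (c history now [(1, 5), (4, 10), (8, 2), (15, 10), (16, 7)])
v17: WRITE c=10  (c history now [(1, 5), (4, 10), (8, 2), (15, 10), (16, 7), (17, 10)])
v18: WRITE e=6  (e history now [(3, 1), (11, 2), (12, 7), (18, 6)])
v19: WRITE c=7  (c history now [(1, 5), (4, 10), (8, 2), (15, 10), (16, 7), (17, 10), (19, 7)])
READ b @v7: history=[(7, 6), (9, 4), (10, 10)] -> pick v7 -> 6
v20: WRITE f=9  (f history now [(13, 9), (14, 0), (20, 9)])
READ c @v19: history=[(1, 5), (4, 10), (8, 2), (15, 10), (16, 7), (17, 10), (19, 7)] -> pick v19 -> 7
v21: WRITE a=3  (a history now [(2, 3), (5, 10), (21, 3)])
v22: WRITE b=6  (b history now [(7, 6), (9, 4), (10, 10), (22, 6)])
READ d @v20: history=[(6, 10)] -> pick v6 -> 10
READ e @v13: history=[(3, 1), (11, 2), (12, 7), (18, 6)] -> pick v12 -> 7
v23: WRITE a=6  (a history now [(2, 3), (5, 10), (21, 3), (23, 6)])
v24: WRITE e=6  (e history now [(3, 1), (11, 2), (12, 7), (18, 6), (24, 6)])
Read results in order: ['6', '7', '10', '7']
NONE count = 0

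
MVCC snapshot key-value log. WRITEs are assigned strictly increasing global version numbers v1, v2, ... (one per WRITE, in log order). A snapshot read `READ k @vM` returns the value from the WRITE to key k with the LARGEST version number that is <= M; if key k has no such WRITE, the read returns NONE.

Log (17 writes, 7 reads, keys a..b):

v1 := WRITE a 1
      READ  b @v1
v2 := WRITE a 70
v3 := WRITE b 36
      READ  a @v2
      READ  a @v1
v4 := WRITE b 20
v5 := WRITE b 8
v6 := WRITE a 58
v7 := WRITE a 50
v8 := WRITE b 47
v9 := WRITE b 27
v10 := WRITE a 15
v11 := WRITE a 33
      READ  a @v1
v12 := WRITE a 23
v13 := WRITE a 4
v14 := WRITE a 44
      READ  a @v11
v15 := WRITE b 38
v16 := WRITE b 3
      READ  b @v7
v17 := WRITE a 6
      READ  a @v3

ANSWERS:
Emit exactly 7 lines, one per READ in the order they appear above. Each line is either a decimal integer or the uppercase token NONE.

Answer: NONE
70
1
1
33
8
70

Derivation:
v1: WRITE a=1  (a history now [(1, 1)])
READ b @v1: history=[] -> no version <= 1 -> NONE
v2: WRITE a=70  (a history now [(1, 1), (2, 70)])
v3: WRITE b=36  (b history now [(3, 36)])
READ a @v2: history=[(1, 1), (2, 70)] -> pick v2 -> 70
READ a @v1: history=[(1, 1), (2, 70)] -> pick v1 -> 1
v4: WRITE b=20  (b history now [(3, 36), (4, 20)])
v5: WRITE b=8  (b history now [(3, 36), (4, 20), (5, 8)])
v6: WRITE a=58  (a history now [(1, 1), (2, 70), (6, 58)])
v7: WRITE a=50  (a history now [(1, 1), (2, 70), (6, 58), (7, 50)])
v8: WRITE b=47  (b history now [(3, 36), (4, 20), (5, 8), (8, 47)])
v9: WRITE b=27  (b history now [(3, 36), (4, 20), (5, 8), (8, 47), (9, 27)])
v10: WRITE a=15  (a history now [(1, 1), (2, 70), (6, 58), (7, 50), (10, 15)])
v11: WRITE a=33  (a history now [(1, 1), (2, 70), (6, 58), (7, 50), (10, 15), (11, 33)])
READ a @v1: history=[(1, 1), (2, 70), (6, 58), (7, 50), (10, 15), (11, 33)] -> pick v1 -> 1
v12: WRITE a=23  (a history now [(1, 1), (2, 70), (6, 58), (7, 50), (10, 15), (11, 33), (12, 23)])
v13: WRITE a=4  (a history now [(1, 1), (2, 70), (6, 58), (7, 50), (10, 15), (11, 33), (12, 23), (13, 4)])
v14: WRITE a=44  (a history now [(1, 1), (2, 70), (6, 58), (7, 50), (10, 15), (11, 33), (12, 23), (13, 4), (14, 44)])
READ a @v11: history=[(1, 1), (2, 70), (6, 58), (7, 50), (10, 15), (11, 33), (12, 23), (13, 4), (14, 44)] -> pick v11 -> 33
v15: WRITE b=38  (b history now [(3, 36), (4, 20), (5, 8), (8, 47), (9, 27), (15, 38)])
v16: WRITE b=3  (b history now [(3, 36), (4, 20), (5, 8), (8, 47), (9, 27), (15, 38), (16, 3)])
READ b @v7: history=[(3, 36), (4, 20), (5, 8), (8, 47), (9, 27), (15, 38), (16, 3)] -> pick v5 -> 8
v17: WRITE a=6  (a history now [(1, 1), (2, 70), (6, 58), (7, 50), (10, 15), (11, 33), (12, 23), (13, 4), (14, 44), (17, 6)])
READ a @v3: history=[(1, 1), (2, 70), (6, 58), (7, 50), (10, 15), (11, 33), (12, 23), (13, 4), (14, 44), (17, 6)] -> pick v2 -> 70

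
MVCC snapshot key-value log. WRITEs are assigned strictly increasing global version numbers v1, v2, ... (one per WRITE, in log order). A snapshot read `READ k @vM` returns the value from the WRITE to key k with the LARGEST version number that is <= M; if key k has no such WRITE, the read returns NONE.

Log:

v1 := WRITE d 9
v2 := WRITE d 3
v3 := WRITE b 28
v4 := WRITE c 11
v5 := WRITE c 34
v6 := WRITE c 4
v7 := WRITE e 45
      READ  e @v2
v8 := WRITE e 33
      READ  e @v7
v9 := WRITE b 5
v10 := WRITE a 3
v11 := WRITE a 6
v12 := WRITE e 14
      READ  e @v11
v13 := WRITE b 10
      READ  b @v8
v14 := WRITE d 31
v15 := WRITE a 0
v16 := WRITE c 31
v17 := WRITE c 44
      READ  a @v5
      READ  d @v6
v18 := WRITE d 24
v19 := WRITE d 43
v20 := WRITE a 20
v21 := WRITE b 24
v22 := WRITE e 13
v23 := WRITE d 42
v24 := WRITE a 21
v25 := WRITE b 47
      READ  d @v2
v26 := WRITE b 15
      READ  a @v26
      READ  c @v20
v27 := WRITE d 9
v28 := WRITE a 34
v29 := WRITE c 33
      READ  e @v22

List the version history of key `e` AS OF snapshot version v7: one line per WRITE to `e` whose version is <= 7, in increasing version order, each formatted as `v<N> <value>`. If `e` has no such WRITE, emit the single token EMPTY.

Scan writes for key=e with version <= 7:
  v1 WRITE d 9 -> skip
  v2 WRITE d 3 -> skip
  v3 WRITE b 28 -> skip
  v4 WRITE c 11 -> skip
  v5 WRITE c 34 -> skip
  v6 WRITE c 4 -> skip
  v7 WRITE e 45 -> keep
  v8 WRITE e 33 -> drop (> snap)
  v9 WRITE b 5 -> skip
  v10 WRITE a 3 -> skip
  v11 WRITE a 6 -> skip
  v12 WRITE e 14 -> drop (> snap)
  v13 WRITE b 10 -> skip
  v14 WRITE d 31 -> skip
  v15 WRITE a 0 -> skip
  v16 WRITE c 31 -> skip
  v17 WRITE c 44 -> skip
  v18 WRITE d 24 -> skip
  v19 WRITE d 43 -> skip
  v20 WRITE a 20 -> skip
  v21 WRITE b 24 -> skip
  v22 WRITE e 13 -> drop (> snap)
  v23 WRITE d 42 -> skip
  v24 WRITE a 21 -> skip
  v25 WRITE b 47 -> skip
  v26 WRITE b 15 -> skip
  v27 WRITE d 9 -> skip
  v28 WRITE a 34 -> skip
  v29 WRITE c 33 -> skip
Collected: [(7, 45)]

Answer: v7 45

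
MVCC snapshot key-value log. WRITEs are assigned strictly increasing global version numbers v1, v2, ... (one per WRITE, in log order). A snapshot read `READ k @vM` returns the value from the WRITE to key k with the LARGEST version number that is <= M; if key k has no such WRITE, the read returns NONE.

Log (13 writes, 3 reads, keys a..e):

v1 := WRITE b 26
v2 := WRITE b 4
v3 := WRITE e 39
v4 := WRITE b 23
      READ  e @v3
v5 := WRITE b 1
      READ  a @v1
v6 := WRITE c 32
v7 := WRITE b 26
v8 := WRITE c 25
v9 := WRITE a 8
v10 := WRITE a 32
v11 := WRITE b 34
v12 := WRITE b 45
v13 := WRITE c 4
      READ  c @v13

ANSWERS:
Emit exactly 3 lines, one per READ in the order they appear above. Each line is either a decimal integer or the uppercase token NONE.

v1: WRITE b=26  (b history now [(1, 26)])
v2: WRITE b=4  (b history now [(1, 26), (2, 4)])
v3: WRITE e=39  (e history now [(3, 39)])
v4: WRITE b=23  (b history now [(1, 26), (2, 4), (4, 23)])
READ e @v3: history=[(3, 39)] -> pick v3 -> 39
v5: WRITE b=1  (b history now [(1, 26), (2, 4), (4, 23), (5, 1)])
READ a @v1: history=[] -> no version <= 1 -> NONE
v6: WRITE c=32  (c history now [(6, 32)])
v7: WRITE b=26  (b history now [(1, 26), (2, 4), (4, 23), (5, 1), (7, 26)])
v8: WRITE c=25  (c history now [(6, 32), (8, 25)])
v9: WRITE a=8  (a history now [(9, 8)])
v10: WRITE a=32  (a history now [(9, 8), (10, 32)])
v11: WRITE b=34  (b history now [(1, 26), (2, 4), (4, 23), (5, 1), (7, 26), (11, 34)])
v12: WRITE b=45  (b history now [(1, 26), (2, 4), (4, 23), (5, 1), (7, 26), (11, 34), (12, 45)])
v13: WRITE c=4  (c history now [(6, 32), (8, 25), (13, 4)])
READ c @v13: history=[(6, 32), (8, 25), (13, 4)] -> pick v13 -> 4

Answer: 39
NONE
4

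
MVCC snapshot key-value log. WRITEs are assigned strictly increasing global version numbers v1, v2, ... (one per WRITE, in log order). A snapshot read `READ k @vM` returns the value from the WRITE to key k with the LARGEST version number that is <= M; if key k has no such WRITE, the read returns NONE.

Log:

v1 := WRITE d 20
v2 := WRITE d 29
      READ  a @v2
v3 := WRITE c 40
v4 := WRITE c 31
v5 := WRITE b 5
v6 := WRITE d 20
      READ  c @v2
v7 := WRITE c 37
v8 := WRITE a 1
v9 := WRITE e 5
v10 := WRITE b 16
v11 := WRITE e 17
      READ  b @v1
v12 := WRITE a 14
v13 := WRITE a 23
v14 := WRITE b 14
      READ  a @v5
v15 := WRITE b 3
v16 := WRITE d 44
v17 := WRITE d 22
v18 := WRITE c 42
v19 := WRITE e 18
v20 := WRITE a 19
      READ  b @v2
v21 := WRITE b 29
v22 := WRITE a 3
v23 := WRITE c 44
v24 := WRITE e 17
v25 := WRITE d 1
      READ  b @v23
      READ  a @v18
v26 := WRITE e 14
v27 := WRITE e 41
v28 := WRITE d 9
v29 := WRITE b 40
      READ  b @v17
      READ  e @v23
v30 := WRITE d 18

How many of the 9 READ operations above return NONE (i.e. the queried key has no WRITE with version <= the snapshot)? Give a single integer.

Answer: 5

Derivation:
v1: WRITE d=20  (d history now [(1, 20)])
v2: WRITE d=29  (d history now [(1, 20), (2, 29)])
READ a @v2: history=[] -> no version <= 2 -> NONE
v3: WRITE c=40  (c history now [(3, 40)])
v4: WRITE c=31  (c history now [(3, 40), (4, 31)])
v5: WRITE b=5  (b history now [(5, 5)])
v6: WRITE d=20  (d history now [(1, 20), (2, 29), (6, 20)])
READ c @v2: history=[(3, 40), (4, 31)] -> no version <= 2 -> NONE
v7: WRITE c=37  (c history now [(3, 40), (4, 31), (7, 37)])
v8: WRITE a=1  (a history now [(8, 1)])
v9: WRITE e=5  (e history now [(9, 5)])
v10: WRITE b=16  (b history now [(5, 5), (10, 16)])
v11: WRITE e=17  (e history now [(9, 5), (11, 17)])
READ b @v1: history=[(5, 5), (10, 16)] -> no version <= 1 -> NONE
v12: WRITE a=14  (a history now [(8, 1), (12, 14)])
v13: WRITE a=23  (a history now [(8, 1), (12, 14), (13, 23)])
v14: WRITE b=14  (b history now [(5, 5), (10, 16), (14, 14)])
READ a @v5: history=[(8, 1), (12, 14), (13, 23)] -> no version <= 5 -> NONE
v15: WRITE b=3  (b history now [(5, 5), (10, 16), (14, 14), (15, 3)])
v16: WRITE d=44  (d history now [(1, 20), (2, 29), (6, 20), (16, 44)])
v17: WRITE d=22  (d history now [(1, 20), (2, 29), (6, 20), (16, 44), (17, 22)])
v18: WRITE c=42  (c history now [(3, 40), (4, 31), (7, 37), (18, 42)])
v19: WRITE e=18  (e history now [(9, 5), (11, 17), (19, 18)])
v20: WRITE a=19  (a history now [(8, 1), (12, 14), (13, 23), (20, 19)])
READ b @v2: history=[(5, 5), (10, 16), (14, 14), (15, 3)] -> no version <= 2 -> NONE
v21: WRITE b=29  (b history now [(5, 5), (10, 16), (14, 14), (15, 3), (21, 29)])
v22: WRITE a=3  (a history now [(8, 1), (12, 14), (13, 23), (20, 19), (22, 3)])
v23: WRITE c=44  (c history now [(3, 40), (4, 31), (7, 37), (18, 42), (23, 44)])
v24: WRITE e=17  (e history now [(9, 5), (11, 17), (19, 18), (24, 17)])
v25: WRITE d=1  (d history now [(1, 20), (2, 29), (6, 20), (16, 44), (17, 22), (25, 1)])
READ b @v23: history=[(5, 5), (10, 16), (14, 14), (15, 3), (21, 29)] -> pick v21 -> 29
READ a @v18: history=[(8, 1), (12, 14), (13, 23), (20, 19), (22, 3)] -> pick v13 -> 23
v26: WRITE e=14  (e history now [(9, 5), (11, 17), (19, 18), (24, 17), (26, 14)])
v27: WRITE e=41  (e history now [(9, 5), (11, 17), (19, 18), (24, 17), (26, 14), (27, 41)])
v28: WRITE d=9  (d history now [(1, 20), (2, 29), (6, 20), (16, 44), (17, 22), (25, 1), (28, 9)])
v29: WRITE b=40  (b history now [(5, 5), (10, 16), (14, 14), (15, 3), (21, 29), (29, 40)])
READ b @v17: history=[(5, 5), (10, 16), (14, 14), (15, 3), (21, 29), (29, 40)] -> pick v15 -> 3
READ e @v23: history=[(9, 5), (11, 17), (19, 18), (24, 17), (26, 14), (27, 41)] -> pick v19 -> 18
v30: WRITE d=18  (d history now [(1, 20), (2, 29), (6, 20), (16, 44), (17, 22), (25, 1), (28, 9), (30, 18)])
Read results in order: ['NONE', 'NONE', 'NONE', 'NONE', 'NONE', '29', '23', '3', '18']
NONE count = 5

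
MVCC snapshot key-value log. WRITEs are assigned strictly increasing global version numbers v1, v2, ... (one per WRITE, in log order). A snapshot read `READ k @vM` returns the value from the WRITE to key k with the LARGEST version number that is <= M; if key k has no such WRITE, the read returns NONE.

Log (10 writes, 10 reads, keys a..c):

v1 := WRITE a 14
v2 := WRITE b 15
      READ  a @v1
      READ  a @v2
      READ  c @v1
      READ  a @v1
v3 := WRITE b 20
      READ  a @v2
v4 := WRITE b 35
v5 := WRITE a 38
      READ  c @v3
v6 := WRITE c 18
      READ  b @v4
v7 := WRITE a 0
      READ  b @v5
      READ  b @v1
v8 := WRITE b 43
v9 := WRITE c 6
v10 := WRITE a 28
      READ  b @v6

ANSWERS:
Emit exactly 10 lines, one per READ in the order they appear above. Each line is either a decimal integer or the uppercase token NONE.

v1: WRITE a=14  (a history now [(1, 14)])
v2: WRITE b=15  (b history now [(2, 15)])
READ a @v1: history=[(1, 14)] -> pick v1 -> 14
READ a @v2: history=[(1, 14)] -> pick v1 -> 14
READ c @v1: history=[] -> no version <= 1 -> NONE
READ a @v1: history=[(1, 14)] -> pick v1 -> 14
v3: WRITE b=20  (b history now [(2, 15), (3, 20)])
READ a @v2: history=[(1, 14)] -> pick v1 -> 14
v4: WRITE b=35  (b history now [(2, 15), (3, 20), (4, 35)])
v5: WRITE a=38  (a history now [(1, 14), (5, 38)])
READ c @v3: history=[] -> no version <= 3 -> NONE
v6: WRITE c=18  (c history now [(6, 18)])
READ b @v4: history=[(2, 15), (3, 20), (4, 35)] -> pick v4 -> 35
v7: WRITE a=0  (a history now [(1, 14), (5, 38), (7, 0)])
READ b @v5: history=[(2, 15), (3, 20), (4, 35)] -> pick v4 -> 35
READ b @v1: history=[(2, 15), (3, 20), (4, 35)] -> no version <= 1 -> NONE
v8: WRITE b=43  (b history now [(2, 15), (3, 20), (4, 35), (8, 43)])
v9: WRITE c=6  (c history now [(6, 18), (9, 6)])
v10: WRITE a=28  (a history now [(1, 14), (5, 38), (7, 0), (10, 28)])
READ b @v6: history=[(2, 15), (3, 20), (4, 35), (8, 43)] -> pick v4 -> 35

Answer: 14
14
NONE
14
14
NONE
35
35
NONE
35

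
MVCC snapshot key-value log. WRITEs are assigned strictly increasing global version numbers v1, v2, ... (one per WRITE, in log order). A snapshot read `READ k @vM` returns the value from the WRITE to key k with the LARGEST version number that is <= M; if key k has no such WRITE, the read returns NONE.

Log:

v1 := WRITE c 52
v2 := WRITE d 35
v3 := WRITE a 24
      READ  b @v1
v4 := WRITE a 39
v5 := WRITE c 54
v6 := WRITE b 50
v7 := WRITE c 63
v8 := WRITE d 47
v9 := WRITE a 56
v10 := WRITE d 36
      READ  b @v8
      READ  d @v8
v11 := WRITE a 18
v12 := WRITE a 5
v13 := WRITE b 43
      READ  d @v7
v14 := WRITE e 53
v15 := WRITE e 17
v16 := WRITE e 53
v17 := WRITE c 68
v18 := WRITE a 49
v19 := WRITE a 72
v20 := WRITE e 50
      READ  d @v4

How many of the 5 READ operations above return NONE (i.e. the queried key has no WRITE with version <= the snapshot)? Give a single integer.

v1: WRITE c=52  (c history now [(1, 52)])
v2: WRITE d=35  (d history now [(2, 35)])
v3: WRITE a=24  (a history now [(3, 24)])
READ b @v1: history=[] -> no version <= 1 -> NONE
v4: WRITE a=39  (a history now [(3, 24), (4, 39)])
v5: WRITE c=54  (c history now [(1, 52), (5, 54)])
v6: WRITE b=50  (b history now [(6, 50)])
v7: WRITE c=63  (c history now [(1, 52), (5, 54), (7, 63)])
v8: WRITE d=47  (d history now [(2, 35), (8, 47)])
v9: WRITE a=56  (a history now [(3, 24), (4, 39), (9, 56)])
v10: WRITE d=36  (d history now [(2, 35), (8, 47), (10, 36)])
READ b @v8: history=[(6, 50)] -> pick v6 -> 50
READ d @v8: history=[(2, 35), (8, 47), (10, 36)] -> pick v8 -> 47
v11: WRITE a=18  (a history now [(3, 24), (4, 39), (9, 56), (11, 18)])
v12: WRITE a=5  (a history now [(3, 24), (4, 39), (9, 56), (11, 18), (12, 5)])
v13: WRITE b=43  (b history now [(6, 50), (13, 43)])
READ d @v7: history=[(2, 35), (8, 47), (10, 36)] -> pick v2 -> 35
v14: WRITE e=53  (e history now [(14, 53)])
v15: WRITE e=17  (e history now [(14, 53), (15, 17)])
v16: WRITE e=53  (e history now [(14, 53), (15, 17), (16, 53)])
v17: WRITE c=68  (c history now [(1, 52), (5, 54), (7, 63), (17, 68)])
v18: WRITE a=49  (a history now [(3, 24), (4, 39), (9, 56), (11, 18), (12, 5), (18, 49)])
v19: WRITE a=72  (a history now [(3, 24), (4, 39), (9, 56), (11, 18), (12, 5), (18, 49), (19, 72)])
v20: WRITE e=50  (e history now [(14, 53), (15, 17), (16, 53), (20, 50)])
READ d @v4: history=[(2, 35), (8, 47), (10, 36)] -> pick v2 -> 35
Read results in order: ['NONE', '50', '47', '35', '35']
NONE count = 1

Answer: 1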